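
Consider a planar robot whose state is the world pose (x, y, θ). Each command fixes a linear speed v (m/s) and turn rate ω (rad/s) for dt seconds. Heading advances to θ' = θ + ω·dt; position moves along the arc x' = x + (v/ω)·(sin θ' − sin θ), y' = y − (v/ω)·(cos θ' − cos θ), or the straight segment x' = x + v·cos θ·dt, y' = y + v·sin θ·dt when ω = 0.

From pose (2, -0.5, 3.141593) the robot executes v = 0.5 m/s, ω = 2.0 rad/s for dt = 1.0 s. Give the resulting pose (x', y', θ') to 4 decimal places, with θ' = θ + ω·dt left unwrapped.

(1.7727, -0.8540, 5.1416)

θ' = 3.1416 + 2.0·1.0 = 5.1416
R = v/ω = 0.5/2.0 = 0.2500
x' = 2 + 0.2500·(sin 5.1416 − sin 3.1416) = 1.7727
y' = -0.5 − 0.2500·(cos 5.1416 − cos 3.1416) = -0.8540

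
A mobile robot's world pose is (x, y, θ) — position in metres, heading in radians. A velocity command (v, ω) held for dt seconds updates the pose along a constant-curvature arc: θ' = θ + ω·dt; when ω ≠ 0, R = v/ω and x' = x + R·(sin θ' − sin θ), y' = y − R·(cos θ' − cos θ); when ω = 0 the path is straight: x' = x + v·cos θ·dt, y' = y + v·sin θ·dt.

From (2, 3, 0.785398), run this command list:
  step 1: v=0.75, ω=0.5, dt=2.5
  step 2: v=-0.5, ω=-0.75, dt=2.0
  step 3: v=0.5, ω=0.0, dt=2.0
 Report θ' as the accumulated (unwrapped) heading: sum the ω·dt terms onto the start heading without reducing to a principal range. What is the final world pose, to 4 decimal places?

step 1: θ'=2.0354 (R=1.5000) → pose (2.2803, 4.7328, 2.0354)
step 2: θ'=0.5354 (R=0.6667) → pose (2.0245, 3.8607, 0.5354)
step 3: θ'=0.5354 (straight) → pose (2.8845, 4.3709, 0.5354)

(2.8845, 4.3709, 0.5354)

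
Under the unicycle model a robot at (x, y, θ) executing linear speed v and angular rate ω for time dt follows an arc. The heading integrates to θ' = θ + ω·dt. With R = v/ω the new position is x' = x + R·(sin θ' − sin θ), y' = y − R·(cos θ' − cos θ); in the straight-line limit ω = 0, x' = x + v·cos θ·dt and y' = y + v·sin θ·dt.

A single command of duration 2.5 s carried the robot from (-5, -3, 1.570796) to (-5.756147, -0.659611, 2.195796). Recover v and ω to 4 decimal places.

Δθ = 2.195796 − 1.570796 = 0.625000
ω = Δθ/dt = 0.625000/2.5 = 0.2500
R = −Δy/(cos θ' − cos θ) = 4.0000
v = R·ω = 4.0000·0.2500 = 1.0000

v = 1.0000, ω = 0.2500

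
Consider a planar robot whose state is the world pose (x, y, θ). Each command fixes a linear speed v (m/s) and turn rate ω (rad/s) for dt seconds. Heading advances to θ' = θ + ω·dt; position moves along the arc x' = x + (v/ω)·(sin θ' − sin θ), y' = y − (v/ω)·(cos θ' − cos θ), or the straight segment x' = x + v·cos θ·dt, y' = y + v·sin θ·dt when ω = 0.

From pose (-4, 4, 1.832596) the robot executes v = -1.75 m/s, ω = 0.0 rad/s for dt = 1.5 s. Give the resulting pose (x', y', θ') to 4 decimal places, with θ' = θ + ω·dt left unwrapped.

(-3.3206, 1.4644, 1.8326)

θ' = 1.8326 + 0.0·1.5 = 1.8326
ω = 0 → straight: x' = -4 + -1.75·cos(1.8326)·1.5 = -3.3206
y' = 4 + -1.75·sin(1.8326)·1.5 = 1.4644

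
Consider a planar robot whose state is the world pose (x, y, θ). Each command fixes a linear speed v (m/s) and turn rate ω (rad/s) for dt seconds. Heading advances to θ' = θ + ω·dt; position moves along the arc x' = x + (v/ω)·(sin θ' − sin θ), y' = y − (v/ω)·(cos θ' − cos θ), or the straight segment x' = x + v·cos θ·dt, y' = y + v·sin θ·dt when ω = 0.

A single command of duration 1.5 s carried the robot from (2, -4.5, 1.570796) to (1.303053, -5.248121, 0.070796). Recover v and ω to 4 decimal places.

Δθ = 0.070796 − 1.570796 = -1.500000
ω = Δθ/dt = -1.500000/1.5 = -1.0000
R = −Δy/(cos θ' − cos θ) = 0.7500
v = R·ω = 0.7500·-1.0000 = -0.7500

v = -0.7500, ω = -1.0000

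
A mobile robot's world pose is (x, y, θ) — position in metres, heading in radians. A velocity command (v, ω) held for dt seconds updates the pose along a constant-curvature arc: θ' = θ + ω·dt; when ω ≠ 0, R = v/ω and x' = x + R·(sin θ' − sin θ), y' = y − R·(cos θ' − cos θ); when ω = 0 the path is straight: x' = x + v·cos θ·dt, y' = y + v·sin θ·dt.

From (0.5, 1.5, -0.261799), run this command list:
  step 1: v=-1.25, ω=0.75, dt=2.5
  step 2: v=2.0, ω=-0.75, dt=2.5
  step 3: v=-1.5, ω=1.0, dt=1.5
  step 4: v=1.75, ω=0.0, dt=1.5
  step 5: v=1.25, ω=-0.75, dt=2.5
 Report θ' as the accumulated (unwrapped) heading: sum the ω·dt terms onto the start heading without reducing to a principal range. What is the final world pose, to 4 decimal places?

step 1: θ'=1.6132 (R=-1.6667) → pose (-1.5965, -0.1805, 1.6132)
step 2: θ'=-0.2618 (R=-2.6667) → pose (1.7579, 2.5083, -0.2618)
step 3: θ'=1.2382 (R=-1.5000) → pose (-0.0481, 1.5492, 1.2382)
step 4: θ'=1.2382 (straight) → pose (0.8089, 4.0303, 1.2382)
step 5: θ'=-0.6368 (R=-1.6667) → pose (3.3753, 4.8262, -0.6368)

(3.3753, 4.8262, -0.6368)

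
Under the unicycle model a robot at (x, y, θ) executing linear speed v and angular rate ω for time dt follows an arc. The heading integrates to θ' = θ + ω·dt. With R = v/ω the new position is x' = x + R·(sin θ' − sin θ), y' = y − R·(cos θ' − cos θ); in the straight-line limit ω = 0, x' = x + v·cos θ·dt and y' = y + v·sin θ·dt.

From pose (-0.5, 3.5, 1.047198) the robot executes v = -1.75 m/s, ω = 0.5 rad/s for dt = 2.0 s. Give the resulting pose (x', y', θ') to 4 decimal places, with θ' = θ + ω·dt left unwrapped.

(-0.5792, 0.1450, 2.0472)

θ' = 1.0472 + 0.5·2.0 = 2.0472
R = v/ω = -1.75/0.5 = -3.5000
x' = -0.5 + -3.5000·(sin 2.0472 − sin 1.0472) = -0.5792
y' = 3.5 − -3.5000·(cos 2.0472 − cos 1.0472) = 0.1450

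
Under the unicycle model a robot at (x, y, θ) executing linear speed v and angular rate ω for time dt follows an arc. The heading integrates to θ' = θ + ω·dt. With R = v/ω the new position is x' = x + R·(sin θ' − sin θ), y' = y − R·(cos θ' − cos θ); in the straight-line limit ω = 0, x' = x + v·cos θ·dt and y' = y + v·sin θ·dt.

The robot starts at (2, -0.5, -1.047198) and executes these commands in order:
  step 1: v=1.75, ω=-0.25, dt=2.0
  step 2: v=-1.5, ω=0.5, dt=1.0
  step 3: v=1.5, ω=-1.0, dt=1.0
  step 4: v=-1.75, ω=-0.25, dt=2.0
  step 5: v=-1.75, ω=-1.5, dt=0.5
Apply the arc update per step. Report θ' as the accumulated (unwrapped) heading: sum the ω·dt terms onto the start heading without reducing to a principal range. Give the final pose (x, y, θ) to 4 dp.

(5.7034, -1.0682, -3.2972)

step 1: θ'=-1.5472 (R=-7.0000) → pose (2.9359, -3.8348, -1.5472)
step 2: θ'=-1.0472 (R=-3.0000) → pose (2.5348, -2.4056, -1.0472)
step 3: θ'=-2.0472 (R=-1.5000) → pose (2.5687, -3.8435, -2.0472)
step 4: θ'=-2.5472 (R=7.0000) → pose (4.8692, -1.2542, -2.5472)
step 5: θ'=-3.2972 (R=1.1667) → pose (5.7034, -1.0682, -3.2972)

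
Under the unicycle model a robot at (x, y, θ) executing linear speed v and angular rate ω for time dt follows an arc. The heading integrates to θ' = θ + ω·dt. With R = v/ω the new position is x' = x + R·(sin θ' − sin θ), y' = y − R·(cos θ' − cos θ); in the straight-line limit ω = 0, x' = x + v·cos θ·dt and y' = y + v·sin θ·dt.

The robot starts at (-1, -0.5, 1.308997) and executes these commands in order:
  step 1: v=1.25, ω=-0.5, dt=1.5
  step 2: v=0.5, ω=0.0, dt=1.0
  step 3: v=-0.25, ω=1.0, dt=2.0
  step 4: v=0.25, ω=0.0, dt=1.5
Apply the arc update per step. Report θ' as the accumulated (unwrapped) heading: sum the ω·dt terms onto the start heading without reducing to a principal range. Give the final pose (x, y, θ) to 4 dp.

(0.1948, 1.0232, 2.5590)

step 1: θ'=0.5590 (R=-2.5000) → pose (0.0890, 0.9724, 0.5590)
step 2: θ'=0.5590 (straight) → pose (0.5129, 1.2376, 0.5590)
step 3: θ'=2.5590 (R=-0.2500) → pose (0.5079, 0.8169, 2.5590)
step 4: θ'=2.5590 (straight) → pose (0.1948, 1.0232, 2.5590)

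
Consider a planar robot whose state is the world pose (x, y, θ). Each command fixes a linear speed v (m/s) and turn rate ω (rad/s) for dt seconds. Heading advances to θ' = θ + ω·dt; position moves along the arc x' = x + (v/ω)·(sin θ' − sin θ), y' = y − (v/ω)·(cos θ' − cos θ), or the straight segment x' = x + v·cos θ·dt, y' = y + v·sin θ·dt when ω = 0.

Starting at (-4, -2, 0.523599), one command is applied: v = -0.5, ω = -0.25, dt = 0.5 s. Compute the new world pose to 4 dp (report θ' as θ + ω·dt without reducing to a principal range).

(-4.2237, -2.1112, 0.3986)

θ' = 0.5236 + -0.25·0.5 = 0.3986
R = v/ω = -0.5/-0.25 = 2.0000
x' = -4 + 2.0000·(sin 0.3986 − sin 0.5236) = -4.2237
y' = -2 − 2.0000·(cos 0.3986 − cos 0.5236) = -2.1112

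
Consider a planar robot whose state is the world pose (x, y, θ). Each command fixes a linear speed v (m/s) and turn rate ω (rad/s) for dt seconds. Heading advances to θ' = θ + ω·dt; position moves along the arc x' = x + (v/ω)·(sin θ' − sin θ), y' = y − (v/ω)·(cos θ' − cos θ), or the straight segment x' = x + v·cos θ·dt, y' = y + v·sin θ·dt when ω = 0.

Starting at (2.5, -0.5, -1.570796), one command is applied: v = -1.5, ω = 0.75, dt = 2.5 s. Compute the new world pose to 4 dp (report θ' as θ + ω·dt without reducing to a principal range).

θ' = -1.5708 + 0.75·2.5 = 0.3042
R = v/ω = -1.5/0.75 = -2.0000
x' = 2.5 + -2.0000·(sin 0.3042 − sin -1.5708) = -0.0991
y' = -0.5 − -2.0000·(cos 0.3042 − cos -1.5708) = 1.4082

(-0.0991, 1.4082, 0.3042)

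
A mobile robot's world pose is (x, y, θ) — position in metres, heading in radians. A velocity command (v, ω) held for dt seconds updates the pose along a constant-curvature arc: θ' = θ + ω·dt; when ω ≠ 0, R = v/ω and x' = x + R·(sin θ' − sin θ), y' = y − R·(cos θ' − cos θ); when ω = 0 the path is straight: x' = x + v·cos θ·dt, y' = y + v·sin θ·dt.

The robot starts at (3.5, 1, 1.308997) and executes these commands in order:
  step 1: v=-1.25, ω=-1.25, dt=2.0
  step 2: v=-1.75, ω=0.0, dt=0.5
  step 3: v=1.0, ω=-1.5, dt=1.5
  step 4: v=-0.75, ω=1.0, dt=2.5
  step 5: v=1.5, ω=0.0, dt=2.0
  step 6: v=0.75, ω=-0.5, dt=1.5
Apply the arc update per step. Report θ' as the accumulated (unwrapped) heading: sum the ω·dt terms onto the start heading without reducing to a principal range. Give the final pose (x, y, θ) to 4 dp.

(3.3364, -1.5128, -1.6910)

step 1: θ'=-1.1910 (R=1.0000) → pose (1.6053, 0.8881, -1.1910)
step 2: θ'=-1.1910 (straight) → pose (1.2809, 1.7007, -1.1910)
step 3: θ'=-3.4410 (R=-0.6667) → pose (0.4651, 0.8166, -3.4410)
step 4: θ'=-0.9410 (R=-0.7500) → pose (1.2925, 1.9749, -0.9410)
step 5: θ'=-0.9410 (straight) → pose (3.0594, -0.4495, -0.9410)
step 6: θ'=-1.6910 (R=-1.5000) → pose (3.3364, -1.5128, -1.6910)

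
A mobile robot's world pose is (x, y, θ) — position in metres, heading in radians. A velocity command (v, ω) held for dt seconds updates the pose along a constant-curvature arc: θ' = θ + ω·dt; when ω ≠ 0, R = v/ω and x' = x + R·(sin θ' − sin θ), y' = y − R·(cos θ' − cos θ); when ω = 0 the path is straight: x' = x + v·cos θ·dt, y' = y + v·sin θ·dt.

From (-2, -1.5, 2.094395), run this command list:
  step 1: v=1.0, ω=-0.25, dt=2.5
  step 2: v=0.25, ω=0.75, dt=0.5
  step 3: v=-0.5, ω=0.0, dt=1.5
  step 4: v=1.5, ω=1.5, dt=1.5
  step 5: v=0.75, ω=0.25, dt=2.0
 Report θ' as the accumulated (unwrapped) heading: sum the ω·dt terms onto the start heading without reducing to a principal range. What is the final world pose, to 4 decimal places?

step 1: θ'=1.4694 (R=-4.0000) → pose (-2.5154, 0.9049, 1.4694)
step 2: θ'=1.8444 (R=0.3333) → pose (-2.5260, 1.0287, 1.8444)
step 3: θ'=1.8444 (straight) → pose (-2.3234, 0.3066, 1.8444)
step 4: θ'=4.0944 (R=1.0000) → pose (-4.1012, 0.6158, 4.0944)
step 5: θ'=4.5944 (R=3.0000) → pose (-4.6352, -0.7692, 4.5944)

(-4.6352, -0.7692, 4.5944)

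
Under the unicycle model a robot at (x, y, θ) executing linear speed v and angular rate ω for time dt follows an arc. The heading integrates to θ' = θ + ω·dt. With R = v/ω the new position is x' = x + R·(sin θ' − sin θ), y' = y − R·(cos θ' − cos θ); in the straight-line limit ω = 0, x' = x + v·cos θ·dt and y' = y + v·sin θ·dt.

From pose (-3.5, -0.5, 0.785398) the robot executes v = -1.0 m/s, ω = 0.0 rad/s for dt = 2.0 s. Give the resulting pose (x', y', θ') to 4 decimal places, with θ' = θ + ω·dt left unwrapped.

(-4.9142, -1.9142, 0.7854)

θ' = 0.7854 + 0.0·2.0 = 0.7854
ω = 0 → straight: x' = -3.5 + -1.0·cos(0.7854)·2.0 = -4.9142
y' = -0.5 + -1.0·sin(0.7854)·2.0 = -1.9142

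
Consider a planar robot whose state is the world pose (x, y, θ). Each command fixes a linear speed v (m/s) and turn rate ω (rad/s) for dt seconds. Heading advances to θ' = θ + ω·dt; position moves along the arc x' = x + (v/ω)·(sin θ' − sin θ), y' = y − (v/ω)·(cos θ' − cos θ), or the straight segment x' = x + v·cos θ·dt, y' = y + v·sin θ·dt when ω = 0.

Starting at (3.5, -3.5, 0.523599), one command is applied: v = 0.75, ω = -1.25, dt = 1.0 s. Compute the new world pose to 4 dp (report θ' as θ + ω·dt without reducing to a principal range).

θ' = 0.5236 + -1.25·1.0 = -0.7264
R = v/ω = 0.75/-1.25 = -0.6000
x' = 3.5 + -0.6000·(sin -0.7264 − sin 0.5236) = 4.1985
y' = -3.5 − -0.6000·(cos -0.7264 − cos 0.5236) = -3.5711

(4.1985, -3.5711, -0.7264)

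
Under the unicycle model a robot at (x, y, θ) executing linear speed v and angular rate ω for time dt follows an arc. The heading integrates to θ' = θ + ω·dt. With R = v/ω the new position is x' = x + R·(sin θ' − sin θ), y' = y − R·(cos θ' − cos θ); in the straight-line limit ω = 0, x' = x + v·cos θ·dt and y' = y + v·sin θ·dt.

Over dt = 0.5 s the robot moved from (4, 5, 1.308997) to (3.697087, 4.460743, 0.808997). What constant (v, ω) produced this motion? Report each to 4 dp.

Δθ = 0.808997 − 1.308997 = -0.500000
ω = Δθ/dt = -0.500000/0.5 = -1.0000
R = −Δy/(cos θ' − cos θ) = 1.2500
v = R·ω = 1.2500·-1.0000 = -1.2500

v = -1.2500, ω = -1.0000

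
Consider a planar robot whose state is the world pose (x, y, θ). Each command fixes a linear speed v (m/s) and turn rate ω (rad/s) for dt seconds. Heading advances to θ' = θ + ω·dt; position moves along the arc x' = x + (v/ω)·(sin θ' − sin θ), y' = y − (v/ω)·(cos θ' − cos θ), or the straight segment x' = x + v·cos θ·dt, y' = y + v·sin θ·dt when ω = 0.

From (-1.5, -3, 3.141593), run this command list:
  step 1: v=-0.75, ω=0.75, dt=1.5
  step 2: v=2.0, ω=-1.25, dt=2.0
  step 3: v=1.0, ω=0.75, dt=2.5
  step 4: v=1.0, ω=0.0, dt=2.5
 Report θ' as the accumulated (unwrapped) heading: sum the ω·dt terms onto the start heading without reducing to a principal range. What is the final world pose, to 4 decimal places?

step 1: θ'=4.2666 (R=-1.0000) → pose (-0.5977, -2.4312, 4.2666)
step 2: θ'=1.7666 (R=-1.6000) → pose (-3.6108, -2.0526, 1.7666)
step 3: θ'=3.6416 (R=1.3333) → pose (-5.5579, -1.1419, 3.6416)
step 4: θ'=3.6416 (straight) → pose (-7.7518, -2.3404, 3.6416)

(-7.7518, -2.3404, 3.6416)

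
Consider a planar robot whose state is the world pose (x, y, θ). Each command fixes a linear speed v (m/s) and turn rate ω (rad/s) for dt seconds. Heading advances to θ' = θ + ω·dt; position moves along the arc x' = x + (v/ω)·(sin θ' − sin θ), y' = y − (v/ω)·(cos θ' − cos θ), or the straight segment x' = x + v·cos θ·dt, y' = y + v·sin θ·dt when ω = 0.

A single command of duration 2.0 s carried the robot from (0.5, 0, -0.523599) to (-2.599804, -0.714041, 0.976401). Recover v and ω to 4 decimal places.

v = -1.7500, ω = 0.7500

Δθ = 0.976401 − -0.523599 = 1.500000
ω = Δθ/dt = 1.500000/2.0 = 0.7500
R = Δx/(sin θ' − sin θ) = -2.3333
v = R·ω = -2.3333·0.7500 = -1.7500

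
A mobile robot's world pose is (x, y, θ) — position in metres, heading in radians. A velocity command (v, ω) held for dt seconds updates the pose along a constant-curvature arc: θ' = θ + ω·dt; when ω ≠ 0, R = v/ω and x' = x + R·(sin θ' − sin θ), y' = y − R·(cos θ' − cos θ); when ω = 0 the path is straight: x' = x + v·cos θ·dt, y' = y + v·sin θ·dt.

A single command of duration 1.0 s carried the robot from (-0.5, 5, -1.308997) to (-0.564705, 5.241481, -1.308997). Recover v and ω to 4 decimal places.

Δθ = -1.308997 − -1.308997 = 0.000000
ω = Δθ/dt = 0.000000/1.0 = 0.0000
ω = 0 → v = (Δx·cos θ + Δy·sin θ)/dt = -0.2500

v = -0.2500, ω = 0.0000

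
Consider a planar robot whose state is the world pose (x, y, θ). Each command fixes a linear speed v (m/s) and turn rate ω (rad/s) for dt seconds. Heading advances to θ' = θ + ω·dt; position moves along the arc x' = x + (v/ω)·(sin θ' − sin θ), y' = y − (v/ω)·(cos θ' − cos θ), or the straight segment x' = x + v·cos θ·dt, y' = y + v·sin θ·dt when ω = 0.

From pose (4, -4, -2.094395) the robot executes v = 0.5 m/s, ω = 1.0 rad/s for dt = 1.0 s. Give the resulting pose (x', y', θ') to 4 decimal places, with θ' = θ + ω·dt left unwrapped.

θ' = -2.0944 + 1.0·1.0 = -1.0944
R = v/ω = 0.5/1.0 = 0.5000
x' = 4 + 0.5000·(sin -1.0944 − sin -2.0944) = 3.9887
y' = -4 − 0.5000·(cos -1.0944 − cos -2.0944) = -4.4793

(3.9887, -4.4793, -1.0944)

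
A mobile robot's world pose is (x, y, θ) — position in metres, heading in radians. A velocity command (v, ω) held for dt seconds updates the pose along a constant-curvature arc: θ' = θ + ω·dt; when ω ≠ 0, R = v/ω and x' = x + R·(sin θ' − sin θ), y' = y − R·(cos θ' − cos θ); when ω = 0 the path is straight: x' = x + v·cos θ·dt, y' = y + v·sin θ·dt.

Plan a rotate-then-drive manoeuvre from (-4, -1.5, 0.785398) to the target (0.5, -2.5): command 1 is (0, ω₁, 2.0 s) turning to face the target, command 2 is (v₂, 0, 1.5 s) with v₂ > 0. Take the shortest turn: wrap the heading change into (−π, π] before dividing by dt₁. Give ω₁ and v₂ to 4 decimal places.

ω₁ = -0.5020, v₂ = 3.0732

heading to target = atan2(-2.5−-1.5, 0.5−-4) = -0.2187
Δθ = wrap(-0.2187 − 0.7854) = -1.0041; ω₁ = Δθ/dt₁ = -0.5020
distance = √((0.5−-4)² + (-2.5−-1.5)²) = 4.6098; v₂ = distance/dt₂ = 3.0732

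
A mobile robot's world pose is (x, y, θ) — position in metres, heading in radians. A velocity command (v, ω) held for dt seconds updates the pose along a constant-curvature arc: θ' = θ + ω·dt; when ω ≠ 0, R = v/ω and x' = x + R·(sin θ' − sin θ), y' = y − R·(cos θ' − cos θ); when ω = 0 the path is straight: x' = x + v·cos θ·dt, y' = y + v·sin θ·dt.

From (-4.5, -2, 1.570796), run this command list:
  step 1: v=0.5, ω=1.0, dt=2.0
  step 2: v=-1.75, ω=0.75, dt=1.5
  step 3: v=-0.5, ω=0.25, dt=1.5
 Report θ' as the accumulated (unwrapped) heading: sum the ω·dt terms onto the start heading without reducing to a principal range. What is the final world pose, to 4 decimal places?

(-3.9729, 1.2724, 5.0708)

step 1: θ'=3.5708 (R=0.5000) → pose (-5.2081, -1.5454, 3.5708)
step 2: θ'=4.6958 (R=-2.3333) → pose (-3.8461, 0.5376, 4.6958)
step 3: θ'=5.0708 (R=-2.0000) → pose (-3.9729, 1.2724, 5.0708)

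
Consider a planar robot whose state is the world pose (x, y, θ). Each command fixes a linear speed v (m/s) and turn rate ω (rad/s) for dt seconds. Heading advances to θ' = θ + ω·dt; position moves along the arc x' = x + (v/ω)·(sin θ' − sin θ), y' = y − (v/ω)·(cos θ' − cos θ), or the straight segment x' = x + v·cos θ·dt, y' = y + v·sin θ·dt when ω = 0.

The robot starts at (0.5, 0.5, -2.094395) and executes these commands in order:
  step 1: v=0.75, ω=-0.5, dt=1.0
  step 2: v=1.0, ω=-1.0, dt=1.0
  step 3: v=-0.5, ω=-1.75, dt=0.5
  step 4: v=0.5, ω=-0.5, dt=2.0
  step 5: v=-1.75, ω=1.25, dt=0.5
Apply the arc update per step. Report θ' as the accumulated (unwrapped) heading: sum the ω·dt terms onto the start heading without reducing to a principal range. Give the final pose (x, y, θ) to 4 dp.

step 1: θ'=-2.5944 (R=-1.5000) → pose (-0.0186, -0.0310, -2.5944)
step 2: θ'=-3.5944 (R=-1.0000) → pose (-0.9764, -0.0762, -3.5944)
step 3: θ'=-4.4694 (R=0.2857) → pose (-0.8241, -0.2644, -4.4694)
step 4: θ'=-5.4694 (R=-1.0000) → pose (-0.5803, 0.6630, -5.4694)
step 5: θ'=-4.8444 (R=-1.4000) → pose (-0.9505, -0.1142, -4.8444)

(-0.9505, -0.1142, -4.8444)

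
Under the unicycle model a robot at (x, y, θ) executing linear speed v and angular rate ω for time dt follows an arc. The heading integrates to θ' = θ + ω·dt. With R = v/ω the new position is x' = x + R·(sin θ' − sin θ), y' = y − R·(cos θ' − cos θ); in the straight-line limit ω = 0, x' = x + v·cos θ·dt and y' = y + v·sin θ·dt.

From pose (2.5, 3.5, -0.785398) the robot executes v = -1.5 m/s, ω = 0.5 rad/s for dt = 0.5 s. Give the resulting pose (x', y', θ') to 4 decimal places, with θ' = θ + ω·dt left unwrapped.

θ' = -0.7854 + 0.5·0.5 = -0.5354
R = v/ω = -1.5/0.5 = -3.0000
x' = 2.5 + -3.0000·(sin -0.5354 − sin -0.7854) = 1.9092
y' = 3.5 − -3.0000·(cos -0.5354 − cos -0.7854) = 3.9589

(1.9092, 3.9589, -0.5354)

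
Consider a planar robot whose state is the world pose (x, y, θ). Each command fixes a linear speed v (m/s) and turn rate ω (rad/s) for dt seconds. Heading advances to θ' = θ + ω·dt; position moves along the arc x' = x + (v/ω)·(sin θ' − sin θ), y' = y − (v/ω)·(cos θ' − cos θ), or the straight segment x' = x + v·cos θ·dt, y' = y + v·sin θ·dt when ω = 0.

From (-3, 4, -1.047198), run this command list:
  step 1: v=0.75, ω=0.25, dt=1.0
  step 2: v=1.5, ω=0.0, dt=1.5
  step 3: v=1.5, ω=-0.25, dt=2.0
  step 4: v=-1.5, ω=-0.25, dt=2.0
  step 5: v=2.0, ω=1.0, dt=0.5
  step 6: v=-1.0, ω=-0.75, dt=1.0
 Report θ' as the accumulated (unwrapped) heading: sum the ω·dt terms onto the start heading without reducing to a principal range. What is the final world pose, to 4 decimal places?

step 1: θ'=-0.7972 (R=3.0000) → pose (-2.5481, 3.4039, -0.7972)
step 2: θ'=-0.7972 (straight) → pose (-0.9760, 1.7942, -0.7972)
step 3: θ'=-1.2972 (R=-6.0000) → pose (0.5084, -0.7769, -1.2972)
step 4: θ'=-1.7972 (R=6.0000) → pose (0.4383, 2.1911, -1.7972)
step 5: θ'=-1.2972 (R=2.0000) → pose (0.4617, 1.2018, -1.2972)
step 6: θ'=-2.0472 (R=1.3333) → pose (0.5606, 2.1735, -2.0472)

(0.5606, 2.1735, -2.0472)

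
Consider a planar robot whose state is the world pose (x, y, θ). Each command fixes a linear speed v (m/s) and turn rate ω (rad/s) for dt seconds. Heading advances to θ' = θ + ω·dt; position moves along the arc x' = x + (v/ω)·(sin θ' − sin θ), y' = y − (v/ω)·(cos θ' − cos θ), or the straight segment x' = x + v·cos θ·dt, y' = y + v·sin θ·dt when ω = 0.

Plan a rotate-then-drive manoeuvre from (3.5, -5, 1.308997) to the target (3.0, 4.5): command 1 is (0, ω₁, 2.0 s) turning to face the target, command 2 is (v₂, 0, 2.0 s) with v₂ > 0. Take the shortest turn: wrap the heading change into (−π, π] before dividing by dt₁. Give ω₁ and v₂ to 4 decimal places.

ω₁ = 0.1572, v₂ = 4.7566

heading to target = atan2(4.5−-5, 3−3.5) = 1.6234
Δθ = wrap(1.6234 − 1.3090) = 0.3144; ω₁ = Δθ/dt₁ = 0.1572
distance = √((3−3.5)² + (4.5−-5)²) = 9.5131; v₂ = distance/dt₂ = 4.7566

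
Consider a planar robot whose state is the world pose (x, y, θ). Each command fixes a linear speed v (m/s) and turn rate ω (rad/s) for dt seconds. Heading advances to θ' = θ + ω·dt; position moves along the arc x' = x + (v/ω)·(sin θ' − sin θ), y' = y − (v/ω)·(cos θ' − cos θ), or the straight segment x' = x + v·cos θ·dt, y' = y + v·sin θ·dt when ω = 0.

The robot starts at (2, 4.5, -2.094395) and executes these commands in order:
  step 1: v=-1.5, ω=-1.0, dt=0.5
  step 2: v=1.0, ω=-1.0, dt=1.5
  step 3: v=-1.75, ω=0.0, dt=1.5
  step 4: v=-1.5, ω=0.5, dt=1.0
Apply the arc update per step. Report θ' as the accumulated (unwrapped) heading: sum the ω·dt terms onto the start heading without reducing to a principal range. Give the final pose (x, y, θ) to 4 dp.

(3.8368, 2.2066, -3.5944)

step 1: θ'=-2.5944 (R=1.5000) → pose (2.5186, 5.0310, -2.5944)
step 2: θ'=-4.0944 (R=-1.0000) → pose (1.1833, 5.3056, -4.0944)
step 3: θ'=-4.0944 (straight) → pose (2.7042, 3.1661, -4.0944)
step 4: θ'=-3.5944 (R=-3.0000) → pose (3.8368, 2.2066, -3.5944)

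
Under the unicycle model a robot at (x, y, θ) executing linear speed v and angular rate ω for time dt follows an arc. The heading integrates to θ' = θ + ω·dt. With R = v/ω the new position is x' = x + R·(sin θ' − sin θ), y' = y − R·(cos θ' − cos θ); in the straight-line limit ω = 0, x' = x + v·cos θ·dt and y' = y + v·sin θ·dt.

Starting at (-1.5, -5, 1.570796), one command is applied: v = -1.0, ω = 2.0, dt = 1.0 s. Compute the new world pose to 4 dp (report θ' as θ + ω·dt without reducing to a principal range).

(-0.7919, -5.4546, 3.5708)

θ' = 1.5708 + 2.0·1.0 = 3.5708
R = v/ω = -1.0/2.0 = -0.5000
x' = -1.5 + -0.5000·(sin 3.5708 − sin 1.5708) = -0.7919
y' = -5 − -0.5000·(cos 3.5708 − cos 1.5708) = -5.4546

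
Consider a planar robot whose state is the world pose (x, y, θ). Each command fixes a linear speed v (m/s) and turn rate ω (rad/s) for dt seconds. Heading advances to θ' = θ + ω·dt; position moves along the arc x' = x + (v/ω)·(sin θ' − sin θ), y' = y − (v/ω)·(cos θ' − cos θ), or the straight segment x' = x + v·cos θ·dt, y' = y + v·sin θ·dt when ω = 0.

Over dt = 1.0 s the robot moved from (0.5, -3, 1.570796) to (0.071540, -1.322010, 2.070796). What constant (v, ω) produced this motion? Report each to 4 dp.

v = 1.7500, ω = 0.5000

Δθ = 2.070796 − 1.570796 = 0.500000
ω = Δθ/dt = 0.500000/1.0 = 0.5000
R = −Δy/(cos θ' − cos θ) = 3.5000
v = R·ω = 3.5000·0.5000 = 1.7500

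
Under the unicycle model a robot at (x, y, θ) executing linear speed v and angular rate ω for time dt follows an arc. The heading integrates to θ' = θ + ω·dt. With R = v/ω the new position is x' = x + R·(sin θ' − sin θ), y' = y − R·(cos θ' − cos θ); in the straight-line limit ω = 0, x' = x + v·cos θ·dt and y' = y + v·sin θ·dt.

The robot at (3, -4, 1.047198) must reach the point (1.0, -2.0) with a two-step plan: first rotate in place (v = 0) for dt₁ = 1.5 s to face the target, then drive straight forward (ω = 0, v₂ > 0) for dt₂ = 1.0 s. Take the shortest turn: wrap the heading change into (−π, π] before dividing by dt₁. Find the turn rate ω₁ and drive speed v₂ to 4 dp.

ω₁ = 0.8727, v₂ = 2.8284

heading to target = atan2(-2−-4, 1−3) = 2.3562
Δθ = wrap(2.3562 − 1.0472) = 1.3090; ω₁ = Δθ/dt₁ = 0.8727
distance = √((1−3)² + (-2−-4)²) = 2.8284; v₂ = distance/dt₂ = 2.8284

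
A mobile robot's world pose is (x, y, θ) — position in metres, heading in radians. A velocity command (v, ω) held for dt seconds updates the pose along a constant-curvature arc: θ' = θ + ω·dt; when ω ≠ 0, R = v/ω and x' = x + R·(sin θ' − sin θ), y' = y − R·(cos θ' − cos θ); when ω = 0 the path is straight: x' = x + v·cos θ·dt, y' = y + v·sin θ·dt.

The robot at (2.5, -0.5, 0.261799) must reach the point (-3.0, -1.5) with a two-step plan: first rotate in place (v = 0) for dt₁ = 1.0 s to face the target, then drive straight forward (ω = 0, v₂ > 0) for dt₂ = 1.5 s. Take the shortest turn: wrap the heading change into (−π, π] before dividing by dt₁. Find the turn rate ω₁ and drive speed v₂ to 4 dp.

heading to target = atan2(-1.5−-0.5, -3−2.5) = -2.9617
Δθ = wrap(-2.9617 − 0.2618) = 3.0596; ω₁ = Δθ/dt₁ = 3.0596
distance = √((-3−2.5)² + (-1.5−-0.5)²) = 5.5902; v₂ = distance/dt₂ = 3.7268

ω₁ = 3.0596, v₂ = 3.7268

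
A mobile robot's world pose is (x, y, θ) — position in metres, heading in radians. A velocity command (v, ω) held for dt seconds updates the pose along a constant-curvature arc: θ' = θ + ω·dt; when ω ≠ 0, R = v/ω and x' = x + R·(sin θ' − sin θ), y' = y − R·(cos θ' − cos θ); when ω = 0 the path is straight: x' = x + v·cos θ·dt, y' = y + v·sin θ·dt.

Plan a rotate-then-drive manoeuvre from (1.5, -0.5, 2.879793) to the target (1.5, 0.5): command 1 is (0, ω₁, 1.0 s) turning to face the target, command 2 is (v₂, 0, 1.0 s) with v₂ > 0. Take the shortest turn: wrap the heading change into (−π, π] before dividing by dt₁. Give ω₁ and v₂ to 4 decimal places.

heading to target = atan2(0.5−-0.5, 1.5−1.5) = 1.5708
Δθ = wrap(1.5708 − 2.8798) = -1.3090; ω₁ = Δθ/dt₁ = -1.3090
distance = √((1.5−1.5)² + (0.5−-0.5)²) = 1.0000; v₂ = distance/dt₂ = 1.0000

ω₁ = -1.3090, v₂ = 1.0000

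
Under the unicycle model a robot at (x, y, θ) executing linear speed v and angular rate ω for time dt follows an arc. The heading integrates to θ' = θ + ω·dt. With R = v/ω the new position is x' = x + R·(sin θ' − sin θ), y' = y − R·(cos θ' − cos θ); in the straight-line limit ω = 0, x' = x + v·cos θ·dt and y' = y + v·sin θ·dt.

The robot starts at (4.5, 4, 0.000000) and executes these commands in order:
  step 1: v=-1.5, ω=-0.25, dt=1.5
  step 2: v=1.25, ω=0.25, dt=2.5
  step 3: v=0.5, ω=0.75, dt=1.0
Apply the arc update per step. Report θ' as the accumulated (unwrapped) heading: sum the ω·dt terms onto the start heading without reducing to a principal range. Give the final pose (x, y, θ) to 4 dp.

(5.7668, 4.5107, 1.0000)

step 1: θ'=-0.3750 (R=6.0000) → pose (2.3024, 4.4170, -0.3750)
step 2: θ'=0.2500 (R=5.0000) → pose (5.3707, 4.2249, 0.2500)
step 3: θ'=1.0000 (R=0.6667) → pose (5.7668, 4.5107, 1.0000)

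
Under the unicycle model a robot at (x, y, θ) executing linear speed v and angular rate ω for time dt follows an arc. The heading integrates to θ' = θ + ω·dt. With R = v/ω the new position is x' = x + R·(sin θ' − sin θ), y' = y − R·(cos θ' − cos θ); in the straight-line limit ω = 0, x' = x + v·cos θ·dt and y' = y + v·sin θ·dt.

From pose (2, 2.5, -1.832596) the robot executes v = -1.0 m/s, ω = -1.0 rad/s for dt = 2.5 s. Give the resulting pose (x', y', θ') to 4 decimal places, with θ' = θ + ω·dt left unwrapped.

(3.8947, 2.6119, -4.3326)

θ' = -1.8326 + -1.0·2.5 = -4.3326
R = v/ω = -1.0/-1.0 = 1.0000
x' = 2 + 1.0000·(sin -4.3326 − sin -1.8326) = 3.8947
y' = 2.5 − 1.0000·(cos -4.3326 − cos -1.8326) = 2.6119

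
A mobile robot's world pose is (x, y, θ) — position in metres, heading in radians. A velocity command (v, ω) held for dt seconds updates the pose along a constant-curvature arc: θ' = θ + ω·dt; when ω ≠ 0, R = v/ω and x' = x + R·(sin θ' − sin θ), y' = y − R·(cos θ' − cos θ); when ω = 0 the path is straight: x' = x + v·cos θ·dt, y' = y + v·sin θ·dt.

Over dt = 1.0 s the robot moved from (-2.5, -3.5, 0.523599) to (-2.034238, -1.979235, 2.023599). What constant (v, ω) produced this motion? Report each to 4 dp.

Δθ = 2.023599 − 0.523599 = 1.500000
ω = Δθ/dt = 1.500000/1.0 = 1.5000
R = −Δy/(cos θ' − cos θ) = 1.1667
v = R·ω = 1.1667·1.5000 = 1.7500

v = 1.7500, ω = 1.5000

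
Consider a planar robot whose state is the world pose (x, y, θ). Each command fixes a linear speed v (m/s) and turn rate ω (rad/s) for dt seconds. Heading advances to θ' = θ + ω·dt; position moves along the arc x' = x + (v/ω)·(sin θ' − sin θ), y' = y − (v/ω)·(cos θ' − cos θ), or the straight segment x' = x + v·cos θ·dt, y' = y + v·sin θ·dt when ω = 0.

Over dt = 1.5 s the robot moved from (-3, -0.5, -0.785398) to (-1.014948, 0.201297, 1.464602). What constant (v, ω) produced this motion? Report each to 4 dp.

Δθ = 1.464602 − -0.785398 = 2.250000
ω = Δθ/dt = 2.250000/1.5 = 1.5000
R = Δx/(sin θ' − sin θ) = 1.1667
v = R·ω = 1.1667·1.5000 = 1.7500

v = 1.7500, ω = 1.5000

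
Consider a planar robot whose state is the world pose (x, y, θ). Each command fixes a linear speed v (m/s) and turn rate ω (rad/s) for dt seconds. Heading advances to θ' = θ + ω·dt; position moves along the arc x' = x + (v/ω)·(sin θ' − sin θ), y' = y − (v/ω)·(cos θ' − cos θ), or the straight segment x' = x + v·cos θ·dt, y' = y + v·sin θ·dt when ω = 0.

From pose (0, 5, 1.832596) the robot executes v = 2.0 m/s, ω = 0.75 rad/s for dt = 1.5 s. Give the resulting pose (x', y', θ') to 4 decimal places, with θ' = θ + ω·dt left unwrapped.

θ' = 1.8326 + 0.75·1.5 = 2.9576
R = v/ω = 2.0/0.75 = 2.6667
x' = 0 + 2.6667·(sin 2.9576 − sin 1.8326) = -2.0879
y' = 5 − 2.6667·(cos 2.9576 − cos 1.8326) = 6.9315

(-2.0879, 6.9315, 2.9576)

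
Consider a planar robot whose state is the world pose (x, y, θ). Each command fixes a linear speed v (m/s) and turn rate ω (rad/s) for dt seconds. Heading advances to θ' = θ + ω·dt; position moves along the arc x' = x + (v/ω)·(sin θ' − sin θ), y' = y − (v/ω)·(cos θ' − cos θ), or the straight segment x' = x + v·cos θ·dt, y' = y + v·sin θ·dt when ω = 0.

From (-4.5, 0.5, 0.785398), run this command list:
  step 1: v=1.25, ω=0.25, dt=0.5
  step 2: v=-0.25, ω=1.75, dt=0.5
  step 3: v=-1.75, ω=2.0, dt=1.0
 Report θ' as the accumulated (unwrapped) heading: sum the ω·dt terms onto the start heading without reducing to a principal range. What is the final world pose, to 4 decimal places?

(-2.7334, 0.3368, 3.7854)

step 1: θ'=0.9104 (R=5.0000) → pose (-4.0868, 0.9684, 0.9104)
step 2: θ'=1.7854 (R=-0.1429) → pose (-4.1136, 0.8503, 1.7854)
step 3: θ'=3.7854 (R=-0.8750) → pose (-2.7334, 0.3368, 3.7854)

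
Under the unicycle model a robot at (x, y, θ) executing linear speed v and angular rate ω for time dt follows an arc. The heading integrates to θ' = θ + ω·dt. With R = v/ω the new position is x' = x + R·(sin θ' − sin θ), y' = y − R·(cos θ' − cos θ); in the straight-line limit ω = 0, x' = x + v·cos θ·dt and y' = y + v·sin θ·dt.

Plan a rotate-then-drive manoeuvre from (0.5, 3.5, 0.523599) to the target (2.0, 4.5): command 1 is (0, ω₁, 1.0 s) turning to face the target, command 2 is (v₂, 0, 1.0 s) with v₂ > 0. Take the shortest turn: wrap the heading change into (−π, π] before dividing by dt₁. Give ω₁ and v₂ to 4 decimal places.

heading to target = atan2(4.5−3.5, 2−0.5) = 0.5880
Δθ = wrap(0.5880 − 0.5236) = 0.0644; ω₁ = Δθ/dt₁ = 0.0644
distance = √((2−0.5)² + (4.5−3.5)²) = 1.8028; v₂ = distance/dt₂ = 1.8028

ω₁ = 0.0644, v₂ = 1.8028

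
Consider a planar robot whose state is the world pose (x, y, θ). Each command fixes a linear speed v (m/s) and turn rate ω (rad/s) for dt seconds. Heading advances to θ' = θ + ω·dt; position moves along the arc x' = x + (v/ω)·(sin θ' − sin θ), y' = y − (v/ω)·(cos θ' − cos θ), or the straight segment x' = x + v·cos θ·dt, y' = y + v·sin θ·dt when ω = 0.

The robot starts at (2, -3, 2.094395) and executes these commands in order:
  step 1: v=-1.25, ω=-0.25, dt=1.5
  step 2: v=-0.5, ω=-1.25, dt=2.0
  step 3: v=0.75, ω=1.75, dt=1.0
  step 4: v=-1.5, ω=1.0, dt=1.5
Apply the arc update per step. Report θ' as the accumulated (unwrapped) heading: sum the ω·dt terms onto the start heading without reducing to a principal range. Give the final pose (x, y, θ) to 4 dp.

step 1: θ'=1.7194 (R=5.0000) → pose (2.6148, -4.7597, 1.7194)
step 2: θ'=-0.7806 (R=0.4000) → pose (1.9377, -5.1032, -0.7806)
step 3: θ'=0.9694 (R=0.4286) → pose (2.5927, -5.0411, 0.9694)
step 4: θ'=2.4694 (R=-1.5000) → pose (2.8954, -7.0635, 2.4694)

(2.8954, -7.0635, 2.4694)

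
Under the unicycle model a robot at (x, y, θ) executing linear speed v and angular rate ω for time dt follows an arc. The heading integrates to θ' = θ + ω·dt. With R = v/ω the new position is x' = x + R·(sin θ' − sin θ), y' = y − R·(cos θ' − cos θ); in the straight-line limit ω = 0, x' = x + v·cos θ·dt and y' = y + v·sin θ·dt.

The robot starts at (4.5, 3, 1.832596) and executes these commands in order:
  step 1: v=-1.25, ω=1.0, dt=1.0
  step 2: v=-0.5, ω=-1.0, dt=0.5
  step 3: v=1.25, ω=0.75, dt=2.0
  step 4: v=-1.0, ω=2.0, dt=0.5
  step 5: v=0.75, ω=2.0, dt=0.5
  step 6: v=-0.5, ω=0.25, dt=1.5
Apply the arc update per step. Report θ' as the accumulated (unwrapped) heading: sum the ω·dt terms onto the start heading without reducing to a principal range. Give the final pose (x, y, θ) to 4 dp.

step 1: θ'=2.8326 (R=-1.2500) → pose (5.3273, 2.1327, 2.8326)
step 2: θ'=2.3326 (R=0.5000) → pose (5.5370, 2.0015, 2.3326)
step 3: θ'=3.8326 (R=1.6667) → pose (3.2688, 2.1355, 3.8326)
step 4: θ'=4.8326 (R=-0.5000) → pose (3.4466, 2.5808, 4.8326)
step 5: θ'=5.8326 (R=0.3750) → pose (3.6556, 2.2881, 5.8326)
step 6: θ'=6.2076 (R=-2.0000) → pose (2.9356, 2.4821, 6.2076)

(2.9356, 2.4821, 6.2076)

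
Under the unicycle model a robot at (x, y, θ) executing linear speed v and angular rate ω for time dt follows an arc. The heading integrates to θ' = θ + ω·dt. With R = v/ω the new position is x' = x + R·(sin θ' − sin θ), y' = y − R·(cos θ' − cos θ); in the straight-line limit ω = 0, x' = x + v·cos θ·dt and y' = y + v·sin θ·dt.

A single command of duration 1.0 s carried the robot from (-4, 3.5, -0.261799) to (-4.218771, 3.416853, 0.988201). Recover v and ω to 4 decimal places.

v = -0.2500, ω = 1.2500

Δθ = 0.988201 − -0.261799 = 1.250000
ω = Δθ/dt = 1.250000/1.0 = 1.2500
R = Δx/(sin θ' − sin θ) = -0.2000
v = R·ω = -0.2000·1.2500 = -0.2500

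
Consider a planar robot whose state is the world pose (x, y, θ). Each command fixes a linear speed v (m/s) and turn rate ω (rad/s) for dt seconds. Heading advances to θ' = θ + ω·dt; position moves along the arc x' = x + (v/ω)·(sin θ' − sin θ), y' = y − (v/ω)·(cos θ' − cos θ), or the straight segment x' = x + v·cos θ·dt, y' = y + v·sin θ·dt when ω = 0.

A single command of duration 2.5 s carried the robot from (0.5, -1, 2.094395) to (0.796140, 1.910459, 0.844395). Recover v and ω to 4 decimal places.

v = 1.2500, ω = -0.5000

Δθ = 0.844395 − 2.094395 = -1.250000
ω = Δθ/dt = -1.250000/2.5 = -0.5000
R = −Δy/(cos θ' − cos θ) = -2.5000
v = R·ω = -2.5000·-0.5000 = 1.2500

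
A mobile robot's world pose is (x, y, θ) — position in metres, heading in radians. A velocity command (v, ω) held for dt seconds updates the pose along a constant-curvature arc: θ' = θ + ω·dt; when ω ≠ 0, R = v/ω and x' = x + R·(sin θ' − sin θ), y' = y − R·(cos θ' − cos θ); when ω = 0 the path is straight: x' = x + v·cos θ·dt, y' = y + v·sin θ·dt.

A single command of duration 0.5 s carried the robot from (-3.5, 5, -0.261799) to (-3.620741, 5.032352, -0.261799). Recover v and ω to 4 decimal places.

v = -0.2500, ω = 0.0000

Δθ = -0.261799 − -0.261799 = 0.000000
ω = Δθ/dt = 0.000000/0.5 = 0.0000
ω = 0 → v = (Δx·cos θ + Δy·sin θ)/dt = -0.2500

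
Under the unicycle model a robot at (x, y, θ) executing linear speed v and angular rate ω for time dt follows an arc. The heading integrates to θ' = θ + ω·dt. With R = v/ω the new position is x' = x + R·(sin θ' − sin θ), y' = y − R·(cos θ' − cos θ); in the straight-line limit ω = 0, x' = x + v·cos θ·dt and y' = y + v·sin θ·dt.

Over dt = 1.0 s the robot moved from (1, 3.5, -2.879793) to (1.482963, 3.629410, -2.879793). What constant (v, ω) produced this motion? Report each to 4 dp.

v = -0.5000, ω = 0.0000

Δθ = -2.879793 − -2.879793 = 0.000000
ω = Δθ/dt = 0.000000/1.0 = 0.0000
ω = 0 → v = (Δx·cos θ + Δy·sin θ)/dt = -0.5000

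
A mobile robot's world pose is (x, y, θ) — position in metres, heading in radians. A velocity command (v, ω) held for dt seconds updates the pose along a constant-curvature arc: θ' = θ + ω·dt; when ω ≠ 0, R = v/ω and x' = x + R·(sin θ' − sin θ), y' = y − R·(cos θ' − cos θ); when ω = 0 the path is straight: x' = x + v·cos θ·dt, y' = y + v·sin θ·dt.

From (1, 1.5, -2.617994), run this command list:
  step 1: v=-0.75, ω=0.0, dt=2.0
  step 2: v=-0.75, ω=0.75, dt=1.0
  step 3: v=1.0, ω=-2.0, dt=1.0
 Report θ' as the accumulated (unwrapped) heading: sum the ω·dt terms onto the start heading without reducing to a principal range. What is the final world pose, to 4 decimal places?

(1.9450, 2.5958, -3.8680)

step 1: θ'=-2.6180 (straight) → pose (2.2990, 2.2500, -2.6180)
step 2: θ'=-1.8680 (R=-1.0000) → pose (2.7552, 2.8232, -1.8680)
step 3: θ'=-3.8680 (R=-0.5000) → pose (1.9450, 2.5958, -3.8680)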